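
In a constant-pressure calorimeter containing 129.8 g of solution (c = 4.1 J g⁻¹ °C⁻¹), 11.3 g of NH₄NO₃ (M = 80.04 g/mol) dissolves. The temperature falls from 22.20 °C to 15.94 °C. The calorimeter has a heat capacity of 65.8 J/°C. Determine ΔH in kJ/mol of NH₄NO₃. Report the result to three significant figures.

ΔH = 26.5 kJ/mol

|ΔT| = |15.94 − 22.20| = 6.26 °C
|q_surr| = (129.8 × 4.1 + 65.8) × 6.26 = 597.98 × 6.26 = 3743 J
n(NH₄NO₃) = 11.3 / 80.04 = 0.1412 mol
Temperature fell, so q_rxn = +|q_surr| = 3.743 kJ
ΔH = q_rxn / n = 26.51 kJ/mol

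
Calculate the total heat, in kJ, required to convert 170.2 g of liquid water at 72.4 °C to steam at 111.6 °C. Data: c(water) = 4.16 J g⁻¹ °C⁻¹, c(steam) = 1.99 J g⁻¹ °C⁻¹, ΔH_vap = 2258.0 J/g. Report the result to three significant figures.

q = 408 kJ

q1 (heat water 72.4→100.0 °C): 170.2 × 4.16 × 27.6 = 19542 J
q2 (vaporize at 100 °C): 170.2 × 2258.0 = 384312 J
q3 (heat steam 100.0→111.6 °C): 170.2 × 1.99 × 11.6 = 3929 J
Total: 19542 + 384312 + 3929 = 407783 J = 408 kJ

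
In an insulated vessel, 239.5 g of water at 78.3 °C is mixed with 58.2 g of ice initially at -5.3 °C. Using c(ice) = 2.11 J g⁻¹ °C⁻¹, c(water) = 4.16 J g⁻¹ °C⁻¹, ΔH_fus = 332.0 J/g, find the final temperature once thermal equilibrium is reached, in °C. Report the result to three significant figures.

T_f = 46.9 °C

Heat to bring ice to 0 °C and melt it: q₁ = 58.2×2.11×5.3 + 58.2×332.0 = 19973 J
Heat the water can supply cooling to 0 °C: 239.5×4.16×78.3 = 78011.9 J > q₁, so all ice melts.
Energy balance: 239.5×4.16×(78.3 − T) = 19973 + 58.2×4.16×(T − 0)
996.32(78.3 − T) = 19973 + 242.112 T
78011.9 − 19973 = 1238.432 T
T = 58038.9 / 1238.432 = 46.86 °C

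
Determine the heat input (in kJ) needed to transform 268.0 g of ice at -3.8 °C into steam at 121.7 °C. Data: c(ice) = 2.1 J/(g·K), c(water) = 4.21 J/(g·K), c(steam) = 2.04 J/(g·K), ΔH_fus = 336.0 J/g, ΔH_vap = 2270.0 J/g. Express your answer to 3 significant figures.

q1 (heat ice -3.8→0.0 °C): 268.0 × 2.1 × 3.8 = 2139 J
q2 (melt at 0 °C): 268.0 × 336.0 = 90048 J
q3 (heat water 0.0→100.0 °C): 268.0 × 4.21 × 100.0 = 112828 J
q4 (vaporize at 100 °C): 268.0 × 2270.0 = 608360 J
q5 (heat steam 100.0→121.7 °C): 268.0 × 2.04 × 21.7 = 11864 J
Total: 2139 + 90048 + 112828 + 608360 + 11864 = 825239 J = 825 kJ

q = 825 kJ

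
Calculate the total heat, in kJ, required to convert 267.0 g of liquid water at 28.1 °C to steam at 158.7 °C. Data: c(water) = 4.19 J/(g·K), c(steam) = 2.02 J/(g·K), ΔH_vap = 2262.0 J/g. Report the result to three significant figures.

q = 716 kJ

q1 (heat water 28.1→100.0 °C): 267.0 × 4.19 × 71.9 = 80437 J
q2 (vaporize at 100 °C): 267.0 × 2262.0 = 603954 J
q3 (heat steam 100.0→158.7 °C): 267.0 × 2.02 × 58.7 = 31659 J
Total: 80437 + 603954 + 31659 = 716050 J = 716 kJ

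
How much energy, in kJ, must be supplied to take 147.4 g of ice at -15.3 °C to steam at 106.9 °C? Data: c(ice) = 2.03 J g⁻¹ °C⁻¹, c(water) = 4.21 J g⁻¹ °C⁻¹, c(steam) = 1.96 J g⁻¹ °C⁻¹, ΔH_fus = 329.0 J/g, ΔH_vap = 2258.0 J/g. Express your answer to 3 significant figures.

q = 450 kJ

q1 (heat ice -15.3→0.0 °C): 147.4 × 2.03 × 15.3 = 4578 J
q2 (melt at 0 °C): 147.4 × 329.0 = 48495 J
q3 (heat water 0.0→100.0 °C): 147.4 × 4.21 × 100.0 = 62055 J
q4 (vaporize at 100 °C): 147.4 × 2258.0 = 332829 J
q5 (heat steam 100.0→106.9 °C): 147.4 × 1.96 × 6.9 = 1993 J
Total: 4578 + 48495 + 62055 + 332829 + 1993 = 449950 J = 450 kJ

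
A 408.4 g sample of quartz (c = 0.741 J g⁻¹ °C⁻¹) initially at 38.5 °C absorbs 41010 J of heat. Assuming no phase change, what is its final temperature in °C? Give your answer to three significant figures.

ΔT = q / (m c) = 41010 / (408.4 × 0.741) = 135.5 °C
T_f = 38.5 + 135.5 = 174.0 °C

T_f = 174 °C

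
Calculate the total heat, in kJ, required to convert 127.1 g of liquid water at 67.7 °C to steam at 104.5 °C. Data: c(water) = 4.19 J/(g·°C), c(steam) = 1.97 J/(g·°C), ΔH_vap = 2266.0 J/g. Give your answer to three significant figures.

q1 (heat water 67.7→100.0 °C): 127.1 × 4.19 × 32.3 = 17201 J
q2 (vaporize at 100 °C): 127.1 × 2266.0 = 288009 J
q3 (heat steam 100.0→104.5 °C): 127.1 × 1.97 × 4.5 = 1127 J
Total: 17201 + 288009 + 1127 = 306337 J = 306 kJ

q = 306 kJ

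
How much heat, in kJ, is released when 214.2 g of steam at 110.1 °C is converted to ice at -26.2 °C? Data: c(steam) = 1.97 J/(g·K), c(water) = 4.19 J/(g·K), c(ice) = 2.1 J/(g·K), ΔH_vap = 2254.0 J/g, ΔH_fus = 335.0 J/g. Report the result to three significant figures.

q1 (cool steam 110.1→100 °C): 214.2 × 1.97 × 10.1 = 4262 J
q2 (condense at 100 °C): 214.2 × 2254.0 = 482807 J
q3 (cool water 100→0 °C): 214.2 × 4.19 × 100.0 = 89750 J
q4 (freeze at 0 °C): 214.2 × 335.0 = 71757 J
q5 (cool ice 0→-26.2 °C): 214.2 × 2.1 × 26.2 = 11785 J
Total: 4262 + 482807 + 89750 + 71757 + 11785 = 660361 J = 660 kJ

q = 660 kJ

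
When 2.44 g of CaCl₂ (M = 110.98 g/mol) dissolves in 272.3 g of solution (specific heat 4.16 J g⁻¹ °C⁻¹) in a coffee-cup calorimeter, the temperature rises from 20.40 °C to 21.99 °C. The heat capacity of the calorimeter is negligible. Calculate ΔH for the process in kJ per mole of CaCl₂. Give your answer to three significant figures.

ΔH = -81.9 kJ/mol

|ΔT| = |21.99 − 20.40| = 1.59 °C
|q_surr| = (272.3 × 4.16) × 1.59 = 1132.768 × 1.59 = 1801 J
n(CaCl₂) = 2.44 / 110.98 = 0.02199 mol
Temperature rose, so q_rxn = −|q_surr| = -1.801 kJ
ΔH = q_rxn / n = -81.90 kJ/mol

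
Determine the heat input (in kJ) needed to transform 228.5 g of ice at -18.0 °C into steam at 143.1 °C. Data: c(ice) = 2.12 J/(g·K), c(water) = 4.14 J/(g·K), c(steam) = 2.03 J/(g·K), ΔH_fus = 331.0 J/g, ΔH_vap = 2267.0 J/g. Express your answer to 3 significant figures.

q = 717 kJ

q1 (heat ice -18.0→0.0 °C): 228.5 × 2.12 × 18.0 = 8720 J
q2 (melt at 0 °C): 228.5 × 331.0 = 75634 J
q3 (heat water 0.0→100.0 °C): 228.5 × 4.14 × 100.0 = 94599 J
q4 (vaporize at 100 °C): 228.5 × 2267.0 = 518010 J
q5 (heat steam 100.0→143.1 °C): 228.5 × 2.03 × 43.1 = 19992 J
Total: 8720 + 75634 + 94599 + 518010 + 19992 = 716955 J = 717 kJ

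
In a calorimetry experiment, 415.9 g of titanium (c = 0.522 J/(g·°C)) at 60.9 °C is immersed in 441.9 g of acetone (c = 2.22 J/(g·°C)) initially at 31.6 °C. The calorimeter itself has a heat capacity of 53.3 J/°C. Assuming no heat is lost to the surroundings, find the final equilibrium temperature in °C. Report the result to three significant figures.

T_f = 36.7 °C

Heat lost by titanium = heat gained by acetone + calorimeter.
(415.9)(0.522)(60.9 − T) = [(441.9)(2.22) + 53.3](T − 31.6)
217.0998 (60.9 − T) = 1034.318 (T − 31.6)
13221 − 217.0998 T = 1034.318 T − 32684
45905 = 1251.4178 T
T = 36.68 °C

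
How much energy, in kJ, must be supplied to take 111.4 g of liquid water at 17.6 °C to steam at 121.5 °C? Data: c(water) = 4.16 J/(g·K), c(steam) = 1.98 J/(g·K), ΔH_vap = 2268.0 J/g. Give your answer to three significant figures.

q1 (heat water 17.6→100.0 °C): 111.4 × 4.16 × 82.4 = 38186 J
q2 (vaporize at 100 °C): 111.4 × 2268.0 = 252655 J
q3 (heat steam 100.0→121.5 °C): 111.4 × 1.98 × 21.5 = 4742 J
Total: 38186 + 252655 + 4742 = 295583 J = 296 kJ

q = 296 kJ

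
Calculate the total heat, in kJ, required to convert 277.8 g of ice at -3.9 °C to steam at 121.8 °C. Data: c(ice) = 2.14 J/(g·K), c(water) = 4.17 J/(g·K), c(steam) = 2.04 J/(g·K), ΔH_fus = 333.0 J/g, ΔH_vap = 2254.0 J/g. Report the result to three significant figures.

q = 849 kJ

q1 (heat ice -3.9→0.0 °C): 277.8 × 2.14 × 3.9 = 2319 J
q2 (melt at 0 °C): 277.8 × 333.0 = 92507 J
q3 (heat water 0.0→100.0 °C): 277.8 × 4.17 × 100.0 = 115843 J
q4 (vaporize at 100 °C): 277.8 × 2254.0 = 626161 J
q5 (heat steam 100.0→121.8 °C): 277.8 × 2.04 × 21.8 = 12354 J
Total: 2319 + 92507 + 115843 + 626161 + 12354 = 849184 J = 849 kJ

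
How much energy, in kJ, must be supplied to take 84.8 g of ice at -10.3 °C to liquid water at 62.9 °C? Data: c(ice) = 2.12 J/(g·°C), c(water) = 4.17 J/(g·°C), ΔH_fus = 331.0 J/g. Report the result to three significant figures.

q = 52.2 kJ

q1 (heat ice -10.3→0.0 °C): 84.8 × 2.12 × 10.3 = 1852 J
q2 (melt at 0 °C): 84.8 × 331.0 = 28069 J
q3 (heat water 0.0→62.9 °C): 84.8 × 4.17 × 62.9 = 22242 J
Total: 1852 + 28069 + 22242 = 52163 J = 52.2 kJ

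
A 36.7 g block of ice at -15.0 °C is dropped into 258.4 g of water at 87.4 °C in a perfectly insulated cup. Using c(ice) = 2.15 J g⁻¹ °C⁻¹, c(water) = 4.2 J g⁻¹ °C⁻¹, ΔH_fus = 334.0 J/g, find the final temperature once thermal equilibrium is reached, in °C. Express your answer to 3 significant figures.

Heat to bring ice to 0 °C and melt it: q₁ = 36.7×2.15×15.0 + 36.7×334.0 = 13441 J
Heat the water can supply cooling to 0 °C: 258.4×4.2×87.4 = 94853.5 J > q₁, so all ice melts.
Energy balance: 258.4×4.2×(87.4 − T) = 13441 + 36.7×4.2×(T − 0)
1085.28(87.4 − T) = 13441 + 154.14 T
94853.5 − 13441 = 1239.42 T
T = 81412.5 / 1239.42 = 65.69 °C

T_f = 65.7 °C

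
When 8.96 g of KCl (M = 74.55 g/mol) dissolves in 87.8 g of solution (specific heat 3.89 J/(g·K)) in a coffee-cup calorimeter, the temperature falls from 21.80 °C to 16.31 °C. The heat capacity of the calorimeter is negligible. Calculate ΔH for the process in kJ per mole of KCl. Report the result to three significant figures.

ΔH = 15.6 kJ/mol

|ΔT| = |16.31 − 21.80| = 5.49 °C
|q_surr| = (87.8 × 3.89) × 5.49 = 341.542 × 5.49 = 1875 J
n(KCl) = 8.96 / 74.55 = 0.1202 mol
Temperature fell, so q_rxn = +|q_surr| = 1.875 kJ
ΔH = q_rxn / n = 15.60 kJ/mol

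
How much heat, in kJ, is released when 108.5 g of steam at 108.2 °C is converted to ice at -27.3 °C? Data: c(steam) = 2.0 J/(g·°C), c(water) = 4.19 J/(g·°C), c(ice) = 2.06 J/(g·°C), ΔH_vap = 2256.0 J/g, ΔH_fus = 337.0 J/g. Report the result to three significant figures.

q1 (cool steam 108.2→100 °C): 108.5 × 2.0 × 8.2 = 1779 J
q2 (condense at 100 °C): 108.5 × 2256.0 = 244776 J
q3 (cool water 100→0 °C): 108.5 × 4.19 × 100.0 = 45462 J
q4 (freeze at 0 °C): 108.5 × 337.0 = 36565 J
q5 (cool ice 0→-27.3 °C): 108.5 × 2.06 × 27.3 = 6102 J
Total: 1779 + 244776 + 45462 + 36565 + 6102 = 334684 J = 335 kJ

q = 335 kJ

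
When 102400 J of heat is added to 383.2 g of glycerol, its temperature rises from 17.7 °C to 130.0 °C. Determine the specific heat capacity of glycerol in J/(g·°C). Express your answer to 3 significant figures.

c = 2.38 J/(g·°C)

c = q / (m ΔT) = 102400 / (383.2 × 112.3)
c = 102400 / 43033.36 = 2.38 J/(g·°C)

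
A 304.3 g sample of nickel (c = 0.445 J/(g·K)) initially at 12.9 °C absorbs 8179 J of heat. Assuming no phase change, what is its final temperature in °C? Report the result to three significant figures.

T_f = 73.3 °C

ΔT = q / (m c) = 8179 / (304.3 × 0.445) = 60.40 °C
T_f = 12.9 + 60.40 = 73.30 °C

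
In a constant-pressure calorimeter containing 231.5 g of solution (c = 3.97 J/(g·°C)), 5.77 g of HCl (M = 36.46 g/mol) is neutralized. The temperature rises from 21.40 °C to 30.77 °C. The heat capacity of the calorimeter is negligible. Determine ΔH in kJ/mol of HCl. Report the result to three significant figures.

|ΔT| = |30.77 − 21.40| = 9.37 °C
|q_surr| = (231.5 × 3.97) × 9.37 = 919.055 × 9.37 = 8612 J
n(HCl) = 5.77 / 36.46 = 0.1583 mol
Temperature rose, so q_rxn = −|q_surr| = -8.612 kJ
ΔH = q_rxn / n = -54.40 kJ/mol

ΔH = -54.4 kJ/mol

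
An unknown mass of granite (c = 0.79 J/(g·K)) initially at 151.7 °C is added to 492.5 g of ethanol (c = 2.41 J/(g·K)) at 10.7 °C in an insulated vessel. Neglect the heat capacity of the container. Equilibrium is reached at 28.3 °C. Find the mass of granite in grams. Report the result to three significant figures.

q_gained = (492.5 × 2.41) × (28.3 − 10.7) = 20890 J
q_lost = m × 0.79 × (151.7 − 28.3) = 97.486 m
m = 20890 / 97.486 = 214 g

m = 214 g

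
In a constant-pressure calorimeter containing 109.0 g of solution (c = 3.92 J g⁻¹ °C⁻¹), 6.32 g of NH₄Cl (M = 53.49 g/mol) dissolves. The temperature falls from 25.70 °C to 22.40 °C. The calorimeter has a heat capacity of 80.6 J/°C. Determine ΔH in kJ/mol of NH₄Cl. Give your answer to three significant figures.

ΔH = 14.2 kJ/mol

|ΔT| = |22.40 − 25.70| = 3.30 °C
|q_surr| = (109.0 × 3.92 + 80.6) × 3.30 = 507.88 × 3.30 = 1676 J
n(NH₄Cl) = 6.32 / 53.49 = 0.1182 mol
Temperature fell, so q_rxn = +|q_surr| = 1.676 kJ
ΔH = q_rxn / n = 14.18 kJ/mol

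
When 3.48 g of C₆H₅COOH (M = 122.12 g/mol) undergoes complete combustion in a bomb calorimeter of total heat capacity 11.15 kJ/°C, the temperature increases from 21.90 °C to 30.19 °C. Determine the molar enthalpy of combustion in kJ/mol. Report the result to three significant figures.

ΔH = -3240 kJ/mol

ΔT = 30.19 − 21.90 = 8.29 °C
q_cal = C_cal × ΔT = 11.15 × 8.29 = 92.4335 kJ
n = 3.48 / 122.12 = 0.02850 mol
q_rxn = −q_cal = -92.4335 kJ
ΔH = -92.4335 / 0.02850 = -3243 kJ/mol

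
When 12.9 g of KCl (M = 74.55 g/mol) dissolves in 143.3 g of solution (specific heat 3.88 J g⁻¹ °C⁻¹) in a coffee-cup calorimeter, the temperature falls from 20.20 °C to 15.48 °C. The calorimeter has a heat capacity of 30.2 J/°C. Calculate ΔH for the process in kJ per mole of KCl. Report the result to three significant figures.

|ΔT| = |15.48 − 20.20| = 4.72 °C
|q_surr| = (143.3 × 3.88 + 30.2) × 4.72 = 586.204 × 4.72 = 2767 J
n(KCl) = 12.9 / 74.55 = 0.1730 mol
Temperature fell, so q_rxn = +|q_surr| = 2.767 kJ
ΔH = q_rxn / n = 15.99 kJ/mol

ΔH = 16.0 kJ/mol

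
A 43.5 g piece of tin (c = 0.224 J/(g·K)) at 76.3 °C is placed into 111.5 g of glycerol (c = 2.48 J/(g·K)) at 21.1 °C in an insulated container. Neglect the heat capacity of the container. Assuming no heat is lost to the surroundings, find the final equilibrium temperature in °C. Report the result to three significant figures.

T_f = 23.0 °C

Heat lost by tin = heat gained by glycerol.
(43.5)(0.224)(76.3 − T) = (111.5)(2.48)(T − 21.1)
9.744 (76.3 − T) = 276.52 (T − 21.1)
743.47 − 9.744 T = 276.52 T − 5834.6
6578.07 = 286.264 T
T = 22.98 °C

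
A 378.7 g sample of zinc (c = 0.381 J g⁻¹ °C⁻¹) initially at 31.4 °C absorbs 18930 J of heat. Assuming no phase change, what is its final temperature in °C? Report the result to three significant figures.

T_f = 163 °C

ΔT = q / (m c) = 18930 / (378.7 × 0.381) = 131.2 °C
T_f = 31.4 + 131.2 = 162.6 °C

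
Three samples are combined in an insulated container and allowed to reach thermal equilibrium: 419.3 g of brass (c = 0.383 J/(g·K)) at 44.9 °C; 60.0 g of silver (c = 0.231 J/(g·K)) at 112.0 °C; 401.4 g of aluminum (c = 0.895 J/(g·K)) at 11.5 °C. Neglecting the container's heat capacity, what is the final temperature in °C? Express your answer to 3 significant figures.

Σ mᵢcᵢ(T − Tᵢ) = 0  ⇒  T = Σ mᵢcᵢTᵢ / Σ mᵢcᵢ
Σ mᵢcᵢ = 419.3×0.383 + 60.0×0.231 + 401.4×0.895 = 533.7049
Σ mᵢcᵢTᵢ = 160.5919×44.9 + 13.86×112.0 + 359.253×11.5 = 12894
T = 12894 / 533.7049 = 24.16 °C

T_f = 24.2 °C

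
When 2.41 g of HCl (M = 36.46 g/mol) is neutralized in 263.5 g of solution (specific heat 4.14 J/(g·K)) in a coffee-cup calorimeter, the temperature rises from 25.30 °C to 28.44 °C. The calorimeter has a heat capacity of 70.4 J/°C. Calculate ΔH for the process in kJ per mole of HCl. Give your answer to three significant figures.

|ΔT| = |28.44 − 25.30| = 3.14 °C
|q_surr| = (263.5 × 4.14 + 70.4) × 3.14 = 1161.29 × 3.14 = 3646 J
n(HCl) = 2.41 / 36.46 = 0.06610 mol
Temperature rose, so q_rxn = −|q_surr| = -3.646 kJ
ΔH = q_rxn / n = -55.16 kJ/mol

ΔH = -55.2 kJ/mol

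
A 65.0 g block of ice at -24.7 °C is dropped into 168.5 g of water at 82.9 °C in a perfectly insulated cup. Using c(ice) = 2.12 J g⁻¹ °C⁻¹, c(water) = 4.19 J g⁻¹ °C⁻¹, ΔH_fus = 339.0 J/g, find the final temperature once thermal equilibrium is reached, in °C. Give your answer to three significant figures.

Heat to bring ice to 0 °C and melt it: q₁ = 65.0×2.12×24.7 + 65.0×339.0 = 25439 J
Heat the water can supply cooling to 0 °C: 168.5×4.19×82.9 = 58528.6 J > q₁, so all ice melts.
Energy balance: 168.5×4.19×(82.9 − T) = 25439 + 65.0×4.19×(T − 0)
706.015(82.9 − T) = 25439 + 272.35 T
58528.6 − 25439 = 978.365 T
T = 33089.6 / 978.365 = 33.82 °C

T_f = 33.8 °C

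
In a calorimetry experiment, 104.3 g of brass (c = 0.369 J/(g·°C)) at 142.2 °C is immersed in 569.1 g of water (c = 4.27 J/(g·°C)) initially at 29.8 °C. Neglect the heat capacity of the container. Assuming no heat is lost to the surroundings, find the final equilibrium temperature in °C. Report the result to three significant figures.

T_f = 31.6 °C

Heat lost by brass = heat gained by water.
(104.3)(0.369)(142.2 − T) = (569.1)(4.27)(T − 29.8)
38.4867 (142.2 − T) = 2430.057 (T − 29.8)
5472.8 − 38.4867 T = 2430.057 T − 72416
77888.8 = 2468.5437 T
T = 31.55 °C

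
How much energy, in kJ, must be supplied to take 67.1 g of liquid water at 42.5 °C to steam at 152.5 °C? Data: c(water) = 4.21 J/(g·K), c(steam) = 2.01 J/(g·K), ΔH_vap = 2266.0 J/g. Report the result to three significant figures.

q1 (heat water 42.5→100.0 °C): 67.1 × 4.21 × 57.5 = 16243 J
q2 (vaporize at 100 °C): 67.1 × 2266.0 = 152049 J
q3 (heat steam 100.0→152.5 °C): 67.1 × 2.01 × 52.5 = 7081 J
Total: 16243 + 152049 + 7081 = 175373 J = 175 kJ

q = 175 kJ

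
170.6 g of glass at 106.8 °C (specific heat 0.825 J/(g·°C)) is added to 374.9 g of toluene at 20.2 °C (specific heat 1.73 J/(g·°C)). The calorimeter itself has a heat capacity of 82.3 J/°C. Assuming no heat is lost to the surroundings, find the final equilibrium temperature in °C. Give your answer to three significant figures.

T_f = 34.2 °C

Heat lost by glass = heat gained by toluene + calorimeter.
(170.6)(0.825)(106.8 − T) = [(374.9)(1.73) + 82.3](T − 20.2)
140.745 (106.8 − T) = 730.877 (T − 20.2)
15032 − 140.745 T = 730.877 T − 14764
29796 = 871.622 T
T = 34.18 °C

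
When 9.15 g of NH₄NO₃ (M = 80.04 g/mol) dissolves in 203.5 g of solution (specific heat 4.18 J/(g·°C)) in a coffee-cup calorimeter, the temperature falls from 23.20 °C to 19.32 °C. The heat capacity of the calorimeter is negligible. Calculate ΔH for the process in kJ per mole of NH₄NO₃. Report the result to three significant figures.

|ΔT| = |19.32 − 23.20| = 3.88 °C
|q_surr| = (203.5 × 4.18) × 3.88 = 850.63 × 3.88 = 3300 J
n(NH₄NO₃) = 9.15 / 80.04 = 0.1143 mol
Temperature fell, so q_rxn = +|q_surr| = 3.300 kJ
ΔH = q_rxn / n = 28.87 kJ/mol

ΔH = 28.9 kJ/mol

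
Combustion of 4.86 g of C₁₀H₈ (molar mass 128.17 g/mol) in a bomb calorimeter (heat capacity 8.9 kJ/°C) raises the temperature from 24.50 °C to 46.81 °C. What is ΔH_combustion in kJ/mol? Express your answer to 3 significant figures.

ΔT = 46.81 − 24.50 = 22.31 °C
q_cal = C_cal × ΔT = 8.9 × 22.31 = 198.559 kJ
n = 4.86 / 128.17 = 0.03792 mol
q_rxn = −q_cal = -198.559 kJ
ΔH = -198.559 / 0.03792 = -5236 kJ/mol

ΔH = -5240 kJ/mol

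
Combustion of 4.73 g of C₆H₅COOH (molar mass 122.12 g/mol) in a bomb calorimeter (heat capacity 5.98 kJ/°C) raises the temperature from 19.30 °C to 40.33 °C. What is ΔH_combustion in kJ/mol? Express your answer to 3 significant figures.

ΔT = 40.33 − 19.30 = 21.03 °C
q_cal = C_cal × ΔT = 5.98 × 21.03 = 125.7594 kJ
n = 4.73 / 122.12 = 0.03873 mol
q_rxn = −q_cal = -125.7594 kJ
ΔH = -125.7594 / 0.03873 = -3247 kJ/mol

ΔH = -3250 kJ/mol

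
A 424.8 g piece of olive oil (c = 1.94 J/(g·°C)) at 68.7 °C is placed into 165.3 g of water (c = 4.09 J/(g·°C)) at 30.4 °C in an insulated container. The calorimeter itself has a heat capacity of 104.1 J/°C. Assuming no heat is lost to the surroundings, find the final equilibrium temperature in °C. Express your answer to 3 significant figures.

T_f = 50.1 °C

Heat lost by olive oil = heat gained by water + calorimeter.
(424.8)(1.94)(68.7 − T) = [(165.3)(4.09) + 104.1](T − 30.4)
824.112 (68.7 − T) = 780.177 (T − 30.4)
56616 − 824.112 T = 780.177 T − 23717
80333 = 1604.289 T
T = 50.07 °C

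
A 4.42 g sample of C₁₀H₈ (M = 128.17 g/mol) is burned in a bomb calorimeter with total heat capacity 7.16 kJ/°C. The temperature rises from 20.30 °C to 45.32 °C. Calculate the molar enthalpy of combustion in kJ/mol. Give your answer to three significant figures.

ΔT = 45.32 − 20.30 = 25.02 °C
q_cal = C_cal × ΔT = 7.16 × 25.02 = 179.1432 kJ
n = 4.42 / 128.17 = 0.03449 mol
q_rxn = −q_cal = -179.1432 kJ
ΔH = -179.1432 / 0.03449 = -5194 kJ/mol

ΔH = -5190 kJ/mol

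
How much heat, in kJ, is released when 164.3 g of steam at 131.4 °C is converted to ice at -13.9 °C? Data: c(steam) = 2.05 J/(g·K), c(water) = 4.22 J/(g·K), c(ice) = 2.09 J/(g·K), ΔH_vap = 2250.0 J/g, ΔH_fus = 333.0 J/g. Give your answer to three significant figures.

q = 509 kJ

q1 (cool steam 131.4→100 °C): 164.3 × 2.05 × 31.4 = 10576 J
q2 (condense at 100 °C): 164.3 × 2250.0 = 369675 J
q3 (cool water 100→0 °C): 164.3 × 4.22 × 100.0 = 69335 J
q4 (freeze at 0 °C): 164.3 × 333.0 = 54712 J
q5 (cool ice 0→-13.9 °C): 164.3 × 2.09 × 13.9 = 4773 J
Total: 10576 + 369675 + 69335 + 54712 + 4773 = 509071 J = 509 kJ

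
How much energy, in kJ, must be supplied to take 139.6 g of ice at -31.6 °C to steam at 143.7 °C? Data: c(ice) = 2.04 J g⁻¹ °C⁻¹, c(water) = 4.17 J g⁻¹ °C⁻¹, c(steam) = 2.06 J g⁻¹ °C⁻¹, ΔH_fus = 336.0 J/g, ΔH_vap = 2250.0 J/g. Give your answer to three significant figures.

q = 441 kJ

q1 (heat ice -31.6→0.0 °C): 139.6 × 2.04 × 31.6 = 8999 J
q2 (melt at 0 °C): 139.6 × 336.0 = 46906 J
q3 (heat water 0.0→100.0 °C): 139.6 × 4.17 × 100.0 = 58213 J
q4 (vaporize at 100 °C): 139.6 × 2250.0 = 314100 J
q5 (heat steam 100.0→143.7 °C): 139.6 × 2.06 × 43.7 = 12567 J
Total: 8999 + 46906 + 58213 + 314100 + 12567 = 440785 J = 441 kJ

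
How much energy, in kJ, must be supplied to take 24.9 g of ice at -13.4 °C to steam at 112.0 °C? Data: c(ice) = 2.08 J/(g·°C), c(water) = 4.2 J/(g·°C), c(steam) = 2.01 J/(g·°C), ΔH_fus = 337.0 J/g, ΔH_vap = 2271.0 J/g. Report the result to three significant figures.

q = 76.7 kJ

q1 (heat ice -13.4→0.0 °C): 24.9 × 2.08 × 13.4 = 694 J
q2 (melt at 0 °C): 24.9 × 337.0 = 8391 J
q3 (heat water 0.0→100.0 °C): 24.9 × 4.2 × 100.0 = 10458 J
q4 (vaporize at 100 °C): 24.9 × 2271.0 = 56548 J
q5 (heat steam 100.0→112.0 °C): 24.9 × 2.01 × 12.0 = 601 J
Total: 694 + 8391 + 10458 + 56548 + 601 = 76692 J = 76.7 kJ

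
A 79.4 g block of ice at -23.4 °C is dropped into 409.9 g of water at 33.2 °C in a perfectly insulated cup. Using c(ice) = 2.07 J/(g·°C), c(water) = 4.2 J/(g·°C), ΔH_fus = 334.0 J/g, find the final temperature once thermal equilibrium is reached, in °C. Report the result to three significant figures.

T_f = 13.0 °C

Heat to bring ice to 0 °C and melt it: q₁ = 79.4×2.07×23.4 + 79.4×334.0 = 30366 J
Heat the water can supply cooling to 0 °C: 409.9×4.2×33.2 = 57156.5 J > q₁, so all ice melts.
Energy balance: 409.9×4.2×(33.2 − T) = 30366 + 79.4×4.2×(T − 0)
1721.58(33.2 − T) = 30366 + 333.48 T
57156.5 − 30366 = 2055.06 T
T = 26790.5 / 2055.06 = 13.04 °C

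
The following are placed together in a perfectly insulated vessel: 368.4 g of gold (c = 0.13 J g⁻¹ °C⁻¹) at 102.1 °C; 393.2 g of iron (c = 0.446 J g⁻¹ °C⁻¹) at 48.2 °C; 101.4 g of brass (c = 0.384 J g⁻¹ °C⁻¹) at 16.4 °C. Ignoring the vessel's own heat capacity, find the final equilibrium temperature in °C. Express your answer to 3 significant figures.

T_f = 53.3 °C

Σ mᵢcᵢ(T − Tᵢ) = 0  ⇒  T = Σ mᵢcᵢTᵢ / Σ mᵢcᵢ
Σ mᵢcᵢ = 368.4×0.13 + 393.2×0.446 + 101.4×0.384 = 262.1968
Σ mᵢcᵢTᵢ = 47.892×102.1 + 175.3672×48.2 + 38.9376×16.4 = 13981
T = 13981 / 262.1968 = 53.32 °C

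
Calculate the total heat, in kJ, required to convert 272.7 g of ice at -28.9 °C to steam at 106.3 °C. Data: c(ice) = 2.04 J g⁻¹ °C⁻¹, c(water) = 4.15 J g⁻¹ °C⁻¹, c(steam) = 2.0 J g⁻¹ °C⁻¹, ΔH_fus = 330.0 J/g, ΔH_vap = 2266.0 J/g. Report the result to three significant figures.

q1 (heat ice -28.9→0.0 °C): 272.7 × 2.04 × 28.9 = 16077 J
q2 (melt at 0 °C): 272.7 × 330.0 = 89991 J
q3 (heat water 0.0→100.0 °C): 272.7 × 4.15 × 100.0 = 113171 J
q4 (vaporize at 100 °C): 272.7 × 2266.0 = 617938 J
q5 (heat steam 100.0→106.3 °C): 272.7 × 2.0 × 6.3 = 3436 J
Total: 16077 + 89991 + 113171 + 617938 + 3436 = 840613 J = 841 kJ

q = 841 kJ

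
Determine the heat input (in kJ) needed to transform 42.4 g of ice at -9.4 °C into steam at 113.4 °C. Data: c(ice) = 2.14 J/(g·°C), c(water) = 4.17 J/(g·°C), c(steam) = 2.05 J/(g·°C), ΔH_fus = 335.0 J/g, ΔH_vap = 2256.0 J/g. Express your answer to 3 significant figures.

q = 130 kJ

q1 (heat ice -9.4→0.0 °C): 42.4 × 2.14 × 9.4 = 853 J
q2 (melt at 0 °C): 42.4 × 335.0 = 14204 J
q3 (heat water 0.0→100.0 °C): 42.4 × 4.17 × 100.0 = 17681 J
q4 (vaporize at 100 °C): 42.4 × 2256.0 = 95654 J
q5 (heat steam 100.0→113.4 °C): 42.4 × 2.05 × 13.4 = 1165 J
Total: 853 + 14204 + 17681 + 95654 + 1165 = 129557 J = 130 kJ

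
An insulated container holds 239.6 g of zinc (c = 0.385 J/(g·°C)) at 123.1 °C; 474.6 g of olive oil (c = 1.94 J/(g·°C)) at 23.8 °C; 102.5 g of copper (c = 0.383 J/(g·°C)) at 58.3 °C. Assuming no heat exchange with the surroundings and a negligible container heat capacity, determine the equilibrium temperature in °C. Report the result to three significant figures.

Σ mᵢcᵢ(T − Tᵢ) = 0  ⇒  T = Σ mᵢcᵢTᵢ / Σ mᵢcᵢ
Σ mᵢcᵢ = 239.6×0.385 + 474.6×1.94 + 102.5×0.383 = 1052.2275
Σ mᵢcᵢTᵢ = 92.246×123.1 + 920.724×23.8 + 39.2575×58.3 = 35557
T = 35557 / 1052.2275 = 33.79 °C

T_f = 33.8 °C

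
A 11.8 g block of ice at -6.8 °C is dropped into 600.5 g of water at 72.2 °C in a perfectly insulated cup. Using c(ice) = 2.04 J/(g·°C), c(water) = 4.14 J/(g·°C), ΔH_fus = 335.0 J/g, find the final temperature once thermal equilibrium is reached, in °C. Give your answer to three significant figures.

Heat to bring ice to 0 °C and melt it: q₁ = 11.8×2.04×6.8 + 11.8×335.0 = 4116.7 J
Heat the water can supply cooling to 0 °C: 600.5×4.14×72.2 = 179494 J > q₁, so all ice melts.
Energy balance: 600.5×4.14×(72.2 − T) = 4116.7 + 11.8×4.14×(T − 0)
2486.07(72.2 − T) = 4116.7 + 48.852 T
179494 − 4116.7 = 2534.922 T
T = 175377.3 / 2534.922 = 69.18 °C

T_f = 69.2 °C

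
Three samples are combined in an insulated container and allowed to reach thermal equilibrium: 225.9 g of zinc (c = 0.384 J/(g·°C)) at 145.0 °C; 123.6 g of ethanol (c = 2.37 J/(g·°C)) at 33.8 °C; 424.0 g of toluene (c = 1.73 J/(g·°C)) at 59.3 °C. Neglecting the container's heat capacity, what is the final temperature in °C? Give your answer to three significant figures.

T_f = 59.3 °C

Σ mᵢcᵢ(T − Tᵢ) = 0  ⇒  T = Σ mᵢcᵢTᵢ / Σ mᵢcᵢ
Σ mᵢcᵢ = 225.9×0.384 + 123.6×2.37 + 424.0×1.73 = 1113.1976
Σ mᵢcᵢTᵢ = 86.7456×145.0 + 292.932×33.8 + 733.52×59.3 = 65977
T = 65977 / 1113.1976 = 59.27 °C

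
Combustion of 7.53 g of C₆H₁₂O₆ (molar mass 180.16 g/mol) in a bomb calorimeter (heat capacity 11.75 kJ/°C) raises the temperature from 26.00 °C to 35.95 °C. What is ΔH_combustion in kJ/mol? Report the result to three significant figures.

ΔH = -2800 kJ/mol

ΔT = 35.95 − 26.00 = 9.95 °C
q_cal = C_cal × ΔT = 11.75 × 9.95 = 116.9125 kJ
n = 7.53 / 180.16 = 0.04180 mol
q_rxn = −q_cal = -116.9125 kJ
ΔH = -116.9125 / 0.04180 = -2797 kJ/mol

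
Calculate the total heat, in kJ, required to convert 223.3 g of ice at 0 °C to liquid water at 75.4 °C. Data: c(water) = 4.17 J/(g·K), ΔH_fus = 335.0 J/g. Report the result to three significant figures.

q1 (melt at 0 °C): 223.3 × 335.0 = 74806 J
q2 (heat water 0.0→75.4 °C): 223.3 × 4.17 × 75.4 = 70210 J
Total: 74806 + 70210 = 145016 J = 145 kJ

q = 145 kJ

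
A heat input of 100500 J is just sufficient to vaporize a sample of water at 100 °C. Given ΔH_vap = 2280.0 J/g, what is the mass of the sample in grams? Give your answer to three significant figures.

m = q / ΔH_vap = 100500 J / 2280.0 J/g = 44.1 g

m = 44.1 g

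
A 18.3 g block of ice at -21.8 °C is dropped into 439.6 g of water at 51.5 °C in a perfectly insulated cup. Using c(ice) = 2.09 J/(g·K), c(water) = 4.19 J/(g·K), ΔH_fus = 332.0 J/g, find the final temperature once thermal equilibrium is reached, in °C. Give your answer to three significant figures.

Heat to bring ice to 0 °C and melt it: q₁ = 18.3×2.09×21.8 + 18.3×332.0 = 6909.4 J
Heat the water can supply cooling to 0 °C: 439.6×4.19×51.5 = 94859.1 J > q₁, so all ice melts.
Energy balance: 439.6×4.19×(51.5 − T) = 6909.4 + 18.3×4.19×(T − 0)
1841.924(51.5 − T) = 6909.4 + 76.677 T
94859.1 − 6909.4 = 1918.601 T
T = 87949.7 / 1918.601 = 45.84 °C

T_f = 45.8 °C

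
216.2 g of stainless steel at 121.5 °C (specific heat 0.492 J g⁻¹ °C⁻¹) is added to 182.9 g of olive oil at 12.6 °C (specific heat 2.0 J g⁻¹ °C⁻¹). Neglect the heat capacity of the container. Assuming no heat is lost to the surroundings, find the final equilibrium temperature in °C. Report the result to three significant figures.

T_f = 37.1 °C

Heat lost by stainless steel = heat gained by olive oil.
(216.2)(0.492)(121.5 − T) = (182.9)(2.0)(T − 12.6)
106.3704 (121.5 − T) = 365.8 (T − 12.6)
12924 − 106.3704 T = 365.8 T − 4609.1
17533.1 = 472.1704 T
T = 37.13 °C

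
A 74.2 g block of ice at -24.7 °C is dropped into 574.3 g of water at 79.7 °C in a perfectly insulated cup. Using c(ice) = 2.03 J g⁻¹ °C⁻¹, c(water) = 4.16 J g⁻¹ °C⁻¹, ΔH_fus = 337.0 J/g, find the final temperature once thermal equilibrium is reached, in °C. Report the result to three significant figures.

Heat to bring ice to 0 °C and melt it: q₁ = 74.2×2.03×24.7 + 74.2×337.0 = 28726 J
Heat the water can supply cooling to 0 °C: 574.3×4.16×79.7 = 190410 J > q₁, so all ice melts.
Energy balance: 574.3×4.16×(79.7 − T) = 28726 + 74.2×4.16×(T − 0)
2389.088(79.7 − T) = 28726 + 308.672 T
190410 − 28726 = 2697.760 T
T = 161684 / 2697.760 = 59.93 °C

T_f = 59.9 °C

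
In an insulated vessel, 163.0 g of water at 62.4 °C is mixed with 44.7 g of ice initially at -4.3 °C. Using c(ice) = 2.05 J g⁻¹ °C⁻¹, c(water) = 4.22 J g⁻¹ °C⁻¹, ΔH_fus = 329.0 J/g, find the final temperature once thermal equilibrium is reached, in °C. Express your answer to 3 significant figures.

Heat to bring ice to 0 °C and melt it: q₁ = 44.7×2.05×4.3 + 44.7×329.0 = 15100 J
Heat the water can supply cooling to 0 °C: 163.0×4.22×62.4 = 42922.5 J > q₁, so all ice melts.
Energy balance: 163.0×4.22×(62.4 − T) = 15100 + 44.7×4.22×(T − 0)
687.86(62.4 − T) = 15100 + 188.634 T
42922.5 − 15100 = 876.494 T
T = 27822.5 / 876.494 = 31.74 °C

T_f = 31.7 °C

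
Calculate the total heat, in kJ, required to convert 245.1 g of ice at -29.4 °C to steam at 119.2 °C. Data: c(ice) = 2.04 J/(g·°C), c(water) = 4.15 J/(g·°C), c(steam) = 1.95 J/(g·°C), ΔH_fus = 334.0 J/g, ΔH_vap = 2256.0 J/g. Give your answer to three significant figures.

q = 760 kJ

q1 (heat ice -29.4→0.0 °C): 245.1 × 2.04 × 29.4 = 14700 J
q2 (melt at 0 °C): 245.1 × 334.0 = 81863 J
q3 (heat water 0.0→100.0 °C): 245.1 × 4.15 × 100.0 = 101717 J
q4 (vaporize at 100 °C): 245.1 × 2256.0 = 552946 J
q5 (heat steam 100.0→119.2 °C): 245.1 × 1.95 × 19.2 = 9177 J
Total: 14700 + 81863 + 101717 + 552946 + 9177 = 760403 J = 760 kJ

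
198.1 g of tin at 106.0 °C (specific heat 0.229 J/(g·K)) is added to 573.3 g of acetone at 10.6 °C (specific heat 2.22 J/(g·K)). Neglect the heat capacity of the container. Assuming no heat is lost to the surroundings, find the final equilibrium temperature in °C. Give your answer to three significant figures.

Heat lost by tin = heat gained by acetone.
(198.1)(0.229)(106.0 − T) = (573.3)(2.22)(T − 10.6)
45.3649 (106.0 − T) = 1272.726 (T − 10.6)
4808.7 − 45.3649 T = 1272.726 T − 13491
18299.7 = 1318.0909 T
T = 13.88 °C

T_f = 13.9 °C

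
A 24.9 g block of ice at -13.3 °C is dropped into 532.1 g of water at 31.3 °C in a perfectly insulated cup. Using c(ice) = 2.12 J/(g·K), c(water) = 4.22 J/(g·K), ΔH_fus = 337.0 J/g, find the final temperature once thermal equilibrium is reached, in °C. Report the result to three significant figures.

Heat to bring ice to 0 °C and melt it: q₁ = 24.9×2.12×13.3 + 24.9×337.0 = 9093.4 J
Heat the water can supply cooling to 0 °C: 532.1×4.22×31.3 = 70283.0 J > q₁, so all ice melts.
Energy balance: 532.1×4.22×(31.3 − T) = 9093.4 + 24.9×4.22×(T − 0)
2245.462(31.3 − T) = 9093.4 + 105.078 T
70283.0 − 9093.4 = 2350.540 T
T = 61189.6 / 2350.540 = 26.03 °C

T_f = 26.0 °C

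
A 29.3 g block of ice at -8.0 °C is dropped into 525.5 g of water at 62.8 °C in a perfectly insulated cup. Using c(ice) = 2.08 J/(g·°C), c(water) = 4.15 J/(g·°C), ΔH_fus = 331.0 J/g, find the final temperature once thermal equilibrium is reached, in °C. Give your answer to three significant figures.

T_f = 55.1 °C

Heat to bring ice to 0 °C and melt it: q₁ = 29.3×2.08×8.0 + 29.3×331.0 = 10186 J
Heat the water can supply cooling to 0 °C: 525.5×4.15×62.8 = 136956 J > q₁, so all ice melts.
Energy balance: 525.5×4.15×(62.8 − T) = 10186 + 29.3×4.15×(T − 0)
2180.825(62.8 − T) = 10186 + 121.595 T
136956 − 10186 = 2302.420 T
T = 126770 / 2302.420 = 55.06 °C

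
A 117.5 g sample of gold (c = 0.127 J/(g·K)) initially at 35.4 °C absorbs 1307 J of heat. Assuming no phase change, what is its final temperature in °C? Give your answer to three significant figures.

T_f = 123 °C

ΔT = q / (m c) = 1307 / (117.5 × 0.127) = 87.59 °C
T_f = 35.4 + 87.59 = 122.99 °C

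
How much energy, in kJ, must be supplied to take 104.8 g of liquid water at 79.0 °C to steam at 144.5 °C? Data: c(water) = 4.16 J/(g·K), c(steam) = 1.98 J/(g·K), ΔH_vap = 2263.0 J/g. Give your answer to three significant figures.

q = 256 kJ

q1 (heat water 79.0→100.0 °C): 104.8 × 4.16 × 21.0 = 9155 J
q2 (vaporize at 100 °C): 104.8 × 2263.0 = 237162 J
q3 (heat steam 100.0→144.5 °C): 104.8 × 1.98 × 44.5 = 9234 J
Total: 9155 + 237162 + 9234 = 255551 J = 256 kJ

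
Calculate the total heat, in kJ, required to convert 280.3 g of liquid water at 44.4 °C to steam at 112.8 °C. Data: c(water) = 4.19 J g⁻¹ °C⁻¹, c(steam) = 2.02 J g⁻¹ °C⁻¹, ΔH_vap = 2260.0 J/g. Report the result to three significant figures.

q = 706 kJ

q1 (heat water 44.4→100.0 °C): 280.3 × 4.19 × 55.6 = 65300 J
q2 (vaporize at 100 °C): 280.3 × 2260.0 = 633478 J
q3 (heat steam 100.0→112.8 °C): 280.3 × 2.02 × 12.8 = 7247 J
Total: 65300 + 633478 + 7247 = 706025 J = 706 kJ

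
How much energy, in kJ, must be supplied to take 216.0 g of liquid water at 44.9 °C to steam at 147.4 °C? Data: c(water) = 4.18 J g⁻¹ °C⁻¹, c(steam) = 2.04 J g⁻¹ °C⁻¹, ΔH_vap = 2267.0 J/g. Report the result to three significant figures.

q1 (heat water 44.9→100.0 °C): 216.0 × 4.18 × 55.1 = 49749 J
q2 (vaporize at 100 °C): 216.0 × 2267.0 = 489672 J
q3 (heat steam 100.0→147.4 °C): 216.0 × 2.04 × 47.4 = 20886 J
Total: 49749 + 489672 + 20886 = 560307 J = 560 kJ

q = 560 kJ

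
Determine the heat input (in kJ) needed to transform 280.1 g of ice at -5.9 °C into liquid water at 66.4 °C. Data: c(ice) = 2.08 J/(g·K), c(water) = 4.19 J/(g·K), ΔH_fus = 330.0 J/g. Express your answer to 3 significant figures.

q1 (heat ice -5.9→0.0 °C): 280.1 × 2.08 × 5.9 = 3437 J
q2 (melt at 0 °C): 280.1 × 330.0 = 92433 J
q3 (heat water 0.0→66.4 °C): 280.1 × 4.19 × 66.4 = 77928 J
Total: 3437 + 92433 + 77928 = 173798 J = 174 kJ

q = 174 kJ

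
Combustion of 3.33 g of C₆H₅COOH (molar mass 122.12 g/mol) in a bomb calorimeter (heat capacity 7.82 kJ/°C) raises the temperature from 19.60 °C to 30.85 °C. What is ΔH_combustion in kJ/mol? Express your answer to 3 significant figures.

ΔH = -3230 kJ/mol

ΔT = 30.85 − 19.60 = 11.25 °C
q_cal = C_cal × ΔT = 7.82 × 11.25 = 87.975 kJ
n = 3.33 / 122.12 = 0.02727 mol
q_rxn = −q_cal = -87.975 kJ
ΔH = -87.975 / 0.02727 = -3226 kJ/mol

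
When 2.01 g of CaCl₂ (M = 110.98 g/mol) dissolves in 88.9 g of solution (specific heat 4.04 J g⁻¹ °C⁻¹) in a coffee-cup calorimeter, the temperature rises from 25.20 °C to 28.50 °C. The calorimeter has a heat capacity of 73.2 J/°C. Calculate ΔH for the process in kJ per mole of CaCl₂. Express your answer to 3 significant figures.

ΔH = -78.8 kJ/mol

|ΔT| = |28.50 − 25.20| = 3.30 °C
|q_surr| = (88.9 × 4.04 + 73.2) × 3.30 = 432.356 × 3.30 = 1427 J
n(CaCl₂) = 2.01 / 110.98 = 0.01811 mol
Temperature rose, so q_rxn = −|q_surr| = -1.427 kJ
ΔH = q_rxn / n = -78.80 kJ/mol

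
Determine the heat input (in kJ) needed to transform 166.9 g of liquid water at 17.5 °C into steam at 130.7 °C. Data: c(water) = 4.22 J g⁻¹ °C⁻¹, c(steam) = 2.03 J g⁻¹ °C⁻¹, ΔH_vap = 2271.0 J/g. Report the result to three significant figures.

q1 (heat water 17.5→100.0 °C): 166.9 × 4.22 × 82.5 = 58106 J
q2 (vaporize at 100 °C): 166.9 × 2271.0 = 379030 J
q3 (heat steam 100.0→130.7 °C): 166.9 × 2.03 × 30.7 = 10401 J
Total: 58106 + 379030 + 10401 = 447537 J = 448 kJ

q = 448 kJ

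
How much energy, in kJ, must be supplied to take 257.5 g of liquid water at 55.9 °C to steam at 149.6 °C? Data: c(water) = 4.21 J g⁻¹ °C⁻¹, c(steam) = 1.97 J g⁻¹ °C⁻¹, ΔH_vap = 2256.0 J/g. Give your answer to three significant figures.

q = 654 kJ

q1 (heat water 55.9→100.0 °C): 257.5 × 4.21 × 44.1 = 47808 J
q2 (vaporize at 100 °C): 257.5 × 2256.0 = 580920 J
q3 (heat steam 100.0→149.6 °C): 257.5 × 1.97 × 49.6 = 25161 J
Total: 47808 + 580920 + 25161 = 653889 J = 654 kJ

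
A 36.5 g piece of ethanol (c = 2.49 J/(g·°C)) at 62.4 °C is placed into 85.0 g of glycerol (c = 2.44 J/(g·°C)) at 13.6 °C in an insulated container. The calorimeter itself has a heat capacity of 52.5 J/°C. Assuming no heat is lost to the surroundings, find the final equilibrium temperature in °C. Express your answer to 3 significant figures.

Heat lost by ethanol = heat gained by glycerol + calorimeter.
(36.5)(2.49)(62.4 − T) = [(85.0)(2.44) + 52.5](T − 13.6)
90.885 (62.4 − T) = 259.9 (T − 13.6)
5671.2 − 90.885 T = 259.9 T − 3534.6
9205.8 = 350.785 T
T = 26.24 °C

T_f = 26.2 °C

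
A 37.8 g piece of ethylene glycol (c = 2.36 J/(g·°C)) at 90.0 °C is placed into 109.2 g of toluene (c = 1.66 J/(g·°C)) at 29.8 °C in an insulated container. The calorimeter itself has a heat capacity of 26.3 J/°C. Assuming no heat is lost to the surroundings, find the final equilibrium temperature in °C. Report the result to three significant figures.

Heat lost by ethylene glycol = heat gained by toluene + calorimeter.
(37.8)(2.36)(90.0 − T) = [(109.2)(1.66) + 26.3](T − 29.8)
89.208 (90.0 − T) = 207.572 (T − 29.8)
8028.7 − 89.208 T = 207.572 T − 6185.6
14214.3 = 296.780 T
T = 47.90 °C

T_f = 47.9 °C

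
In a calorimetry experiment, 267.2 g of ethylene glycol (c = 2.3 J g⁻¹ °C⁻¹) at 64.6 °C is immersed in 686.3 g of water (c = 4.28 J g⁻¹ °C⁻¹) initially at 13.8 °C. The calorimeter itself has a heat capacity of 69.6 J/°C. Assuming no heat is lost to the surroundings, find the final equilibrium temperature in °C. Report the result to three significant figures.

T_f = 22.4 °C

Heat lost by ethylene glycol = heat gained by water + calorimeter.
(267.2)(2.3)(64.6 − T) = [(686.3)(4.28) + 69.6](T − 13.8)
614.56 (64.6 − T) = 3006.964 (T − 13.8)
39701 − 614.56 T = 3006.964 T − 41496
81197 = 3621.524 T
T = 22.42 °C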